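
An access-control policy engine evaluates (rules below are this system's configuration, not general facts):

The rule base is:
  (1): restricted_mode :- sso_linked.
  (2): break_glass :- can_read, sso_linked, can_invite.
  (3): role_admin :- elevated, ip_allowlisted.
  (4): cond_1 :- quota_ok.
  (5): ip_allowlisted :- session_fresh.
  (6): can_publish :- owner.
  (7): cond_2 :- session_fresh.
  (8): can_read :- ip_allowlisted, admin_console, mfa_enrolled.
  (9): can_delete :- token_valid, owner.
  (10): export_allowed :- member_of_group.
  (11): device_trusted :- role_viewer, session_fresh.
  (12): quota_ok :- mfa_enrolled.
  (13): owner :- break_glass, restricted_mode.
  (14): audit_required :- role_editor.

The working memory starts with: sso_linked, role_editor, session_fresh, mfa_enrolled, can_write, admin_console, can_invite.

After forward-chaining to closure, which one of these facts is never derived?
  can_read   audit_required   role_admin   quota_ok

Round 1 fires (1), (5), (7), (12), (14), giving restricted_mode, ip_allowlisted, cond_2, quota_ok, audit_required.
Round 2 fires (4), (8), giving cond_1, can_read.
Round 3 fires (2), giving break_glass.
Round 4 fires (13), giving owner.
Round 5 fires (6), giving can_publish.
Derived: quota_ok (round 1), audit_required (round 1), can_read (round 2). role_admin never appears in any round.

role_admin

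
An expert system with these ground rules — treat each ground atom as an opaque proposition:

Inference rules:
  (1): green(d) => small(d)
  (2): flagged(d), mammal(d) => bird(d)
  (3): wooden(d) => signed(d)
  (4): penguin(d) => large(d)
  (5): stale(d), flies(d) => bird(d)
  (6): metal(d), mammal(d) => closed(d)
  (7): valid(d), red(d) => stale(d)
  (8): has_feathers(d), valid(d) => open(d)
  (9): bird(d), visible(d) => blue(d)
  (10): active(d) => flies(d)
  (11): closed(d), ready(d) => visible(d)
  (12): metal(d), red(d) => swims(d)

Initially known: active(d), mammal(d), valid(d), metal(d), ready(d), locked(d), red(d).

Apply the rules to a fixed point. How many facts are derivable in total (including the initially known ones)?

14

[1] (6) [metal(d), mammal(d) => closed(d)]; (7) [valid(d), red(d) => stale(d)]; (10) [active(d) => flies(d)]; (12) [metal(d), red(d) => swims(d)]. ⇒ new: closed(d), stale(d), flies(d), swims(d).
[2] (5) [stale(d), flies(d) => bird(d)]; (11) [closed(d), ready(d) => visible(d)]. ⇒ new: bird(d), visible(d).
[3] (9) [bird(d), visible(d) => blue(d)]. ⇒ new: blue(d).
Closure: {active(d), bird(d), blue(d), closed(d), flies(d), locked(d), mammal(d), metal(d), ready(d), red(d), stale(d), swims(d), valid(d), visible(d)} — 14 facts.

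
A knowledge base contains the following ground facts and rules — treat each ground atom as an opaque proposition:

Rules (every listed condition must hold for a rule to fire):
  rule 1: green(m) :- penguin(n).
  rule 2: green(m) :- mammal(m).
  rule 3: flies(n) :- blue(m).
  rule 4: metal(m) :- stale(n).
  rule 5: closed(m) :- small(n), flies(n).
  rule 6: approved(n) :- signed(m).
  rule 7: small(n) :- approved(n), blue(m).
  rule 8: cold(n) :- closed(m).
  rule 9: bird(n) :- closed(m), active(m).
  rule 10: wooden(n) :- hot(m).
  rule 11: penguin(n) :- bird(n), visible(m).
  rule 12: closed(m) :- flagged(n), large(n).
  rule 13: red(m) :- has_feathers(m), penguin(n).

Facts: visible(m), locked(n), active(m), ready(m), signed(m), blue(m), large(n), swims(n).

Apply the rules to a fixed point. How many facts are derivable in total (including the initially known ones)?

16

Round 1: rule 3 [flies(n) :- blue(m).]; rule 6 [approved(n) :- signed(m).]. Adds flies(n), approved(n).
Round 2: rule 7 [small(n) :- approved(n), blue(m).]. Adds small(n).
Round 3: rule 5 [closed(m) :- small(n), flies(n).]. Adds closed(m).
Round 4: rule 8 [cold(n) :- closed(m).]; rule 9 [bird(n) :- closed(m), active(m).]. Adds cold(n), bird(n).
Round 5: rule 11 [penguin(n) :- bird(n), visible(m).]. Adds penguin(n).
Round 6: rule 1 [green(m) :- penguin(n).]. Adds green(m).
Closure: {active(m), approved(n), bird(n), blue(m), closed(m), cold(n), flies(n), green(m), large(n), locked(n), penguin(n), ready(m), signed(m), small(n), swims(n), visible(m)} — 16 facts.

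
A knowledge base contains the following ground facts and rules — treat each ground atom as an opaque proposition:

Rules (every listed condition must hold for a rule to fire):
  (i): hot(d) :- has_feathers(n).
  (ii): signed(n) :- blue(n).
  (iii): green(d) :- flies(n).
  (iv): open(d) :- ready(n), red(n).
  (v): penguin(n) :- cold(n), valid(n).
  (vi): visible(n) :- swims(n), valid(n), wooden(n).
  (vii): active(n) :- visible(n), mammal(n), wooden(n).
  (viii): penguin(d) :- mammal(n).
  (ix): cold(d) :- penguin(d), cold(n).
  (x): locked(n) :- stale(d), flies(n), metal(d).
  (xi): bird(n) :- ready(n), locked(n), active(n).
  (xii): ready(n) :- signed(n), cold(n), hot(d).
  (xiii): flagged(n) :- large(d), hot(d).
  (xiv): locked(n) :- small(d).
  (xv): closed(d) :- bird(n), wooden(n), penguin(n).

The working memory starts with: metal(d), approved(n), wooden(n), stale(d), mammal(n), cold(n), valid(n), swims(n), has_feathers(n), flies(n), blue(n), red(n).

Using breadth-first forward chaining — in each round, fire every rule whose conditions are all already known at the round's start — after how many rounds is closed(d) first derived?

4

Round 1 fires (i), (ii), (iii), (v), (vi), (viii), (x), giving hot(d), signed(n), green(d), penguin(n), visible(n), penguin(d), locked(n).
Round 2 fires (vii), (ix), (xii), giving active(n), cold(d), ready(n).
Round 3 fires (iv), (xi), giving open(d), bird(n).
Round 4 fires (xv), giving closed(d).
closed(d) first appears in round 4.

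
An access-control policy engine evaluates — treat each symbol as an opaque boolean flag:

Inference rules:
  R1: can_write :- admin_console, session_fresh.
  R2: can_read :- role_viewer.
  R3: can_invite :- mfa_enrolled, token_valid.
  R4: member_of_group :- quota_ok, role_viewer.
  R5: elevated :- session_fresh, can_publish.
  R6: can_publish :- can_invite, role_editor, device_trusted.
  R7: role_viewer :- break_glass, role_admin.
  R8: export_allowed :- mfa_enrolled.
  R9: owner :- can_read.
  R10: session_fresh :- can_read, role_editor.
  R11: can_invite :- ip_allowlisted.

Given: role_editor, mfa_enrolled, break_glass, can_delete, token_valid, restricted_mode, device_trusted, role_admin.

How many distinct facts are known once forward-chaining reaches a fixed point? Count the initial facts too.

16

[1] R3 [can_invite :- mfa_enrolled, token_valid.]; R7 [role_viewer :- break_glass, role_admin.]; R8 [export_allowed :- mfa_enrolled.]. ⇒ new: can_invite, role_viewer, export_allowed.
[2] R2 [can_read :- role_viewer.]; R6 [can_publish :- can_invite, role_editor, device_trusted.]. ⇒ new: can_read, can_publish.
[3] R9 [owner :- can_read.]; R10 [session_fresh :- can_read, role_editor.]. ⇒ new: owner, session_fresh.
[4] R5 [elevated :- session_fresh, can_publish.]. ⇒ new: elevated.
Closure: {break_glass, can_delete, can_invite, can_publish, can_read, device_trusted, elevated, export_allowed, mfa_enrolled, owner, restricted_mode, role_admin, role_editor, role_viewer, session_fresh, token_valid} — 16 facts.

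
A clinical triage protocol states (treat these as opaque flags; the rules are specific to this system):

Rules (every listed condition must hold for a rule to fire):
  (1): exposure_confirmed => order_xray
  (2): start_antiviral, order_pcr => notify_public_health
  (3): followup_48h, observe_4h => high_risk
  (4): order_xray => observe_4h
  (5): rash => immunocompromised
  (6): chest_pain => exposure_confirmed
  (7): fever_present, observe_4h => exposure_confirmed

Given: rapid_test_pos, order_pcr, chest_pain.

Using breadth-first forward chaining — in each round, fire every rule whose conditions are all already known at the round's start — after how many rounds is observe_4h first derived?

[1] (6) [chest_pain => exposure_confirmed]. ⇒ new: exposure_confirmed.
[2] (1) [exposure_confirmed => order_xray]. ⇒ new: order_xray.
[3] (4) [order_xray => observe_4h]. ⇒ new: observe_4h.
observe_4h first appears in round 3.

3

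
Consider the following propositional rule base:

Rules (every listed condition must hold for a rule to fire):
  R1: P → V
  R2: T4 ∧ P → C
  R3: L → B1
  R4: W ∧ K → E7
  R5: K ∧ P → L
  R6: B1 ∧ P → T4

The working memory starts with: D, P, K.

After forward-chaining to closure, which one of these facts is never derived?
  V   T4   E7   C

E7

Round 1 — R1, R5, derive V, L.
Round 2 — R3, derive B1.
Round 3 — R6, derive T4.
Round 4 — R2, derive C.
Derived: V (round 1), T4 (round 3), C (round 4). E7 never appears in any round.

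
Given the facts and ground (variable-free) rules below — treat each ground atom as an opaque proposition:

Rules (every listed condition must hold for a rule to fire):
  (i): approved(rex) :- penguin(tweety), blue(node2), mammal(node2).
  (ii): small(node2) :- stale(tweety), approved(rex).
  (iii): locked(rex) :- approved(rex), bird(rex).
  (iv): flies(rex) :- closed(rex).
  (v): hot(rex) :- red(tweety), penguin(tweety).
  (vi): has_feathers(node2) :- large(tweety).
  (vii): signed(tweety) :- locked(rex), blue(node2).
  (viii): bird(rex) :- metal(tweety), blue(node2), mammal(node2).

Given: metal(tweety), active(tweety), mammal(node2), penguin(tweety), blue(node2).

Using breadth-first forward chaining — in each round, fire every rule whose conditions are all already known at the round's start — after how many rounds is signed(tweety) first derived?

3

Round 1: (i) [approved(rex) :- penguin(tweety), blue(node2), mammal(node2).]; (viii) [bird(rex) :- metal(tweety), blue(node2), mammal(node2).]. New: approved(rex), bird(rex).
Round 2: (iii) [locked(rex) :- approved(rex), bird(rex).]. New: locked(rex).
Round 3: (vii) [signed(tweety) :- locked(rex), blue(node2).]. New: signed(tweety).
signed(tweety) first appears in round 3.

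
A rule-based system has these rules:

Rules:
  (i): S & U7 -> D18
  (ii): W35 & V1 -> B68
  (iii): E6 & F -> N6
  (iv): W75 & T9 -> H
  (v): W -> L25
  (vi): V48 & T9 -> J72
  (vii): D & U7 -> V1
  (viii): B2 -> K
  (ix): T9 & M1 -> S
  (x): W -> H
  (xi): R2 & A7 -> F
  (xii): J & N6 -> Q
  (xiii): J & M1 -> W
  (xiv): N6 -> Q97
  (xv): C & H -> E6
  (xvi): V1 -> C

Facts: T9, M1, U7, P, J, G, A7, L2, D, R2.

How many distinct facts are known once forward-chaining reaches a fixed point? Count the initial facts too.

Round 1: (vii) [D & U7 -> V1]; (ix) [T9 & M1 -> S]; (xi) [R2 & A7 -> F]; (xiii) [J & M1 -> W]. Adds V1, S, F, W.
Round 2: (i) [S & U7 -> D18]; (v) [W -> L25]; (x) [W -> H]; (xvi) [V1 -> C]. Adds D18, L25, H, C.
Round 3: (xv) [C & H -> E6]. Adds E6.
Round 4: (iii) [E6 & F -> N6]. Adds N6.
Round 5: (xii) [J & N6 -> Q]; (xiv) [N6 -> Q97]. Adds Q, Q97.
Closure: {A7, C, D, D18, E6, F, G, H, J, L2, L25, M1, N6, P, Q, Q97, R2, S, T9, U7, V1, W} — 22 facts.

22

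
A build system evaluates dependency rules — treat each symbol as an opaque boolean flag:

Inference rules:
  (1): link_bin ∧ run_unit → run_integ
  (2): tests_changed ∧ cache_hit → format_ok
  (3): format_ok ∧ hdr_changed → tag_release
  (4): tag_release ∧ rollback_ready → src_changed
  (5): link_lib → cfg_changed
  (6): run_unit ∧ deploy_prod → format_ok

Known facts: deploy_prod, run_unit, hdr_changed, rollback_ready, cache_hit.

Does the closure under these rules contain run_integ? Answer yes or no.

no

[1] (6) [run_unit ∧ deploy_prod → format_ok]. ⇒ new: format_ok.
[2] (3) [format_ok ∧ hdr_changed → tag_release]. ⇒ new: tag_release.
[3] (4) [tag_release ∧ rollback_ready → src_changed]. ⇒ new: src_changed.
Fixed point reached. run_integ is concluded only by (1); (1) needs link_bin (never derived).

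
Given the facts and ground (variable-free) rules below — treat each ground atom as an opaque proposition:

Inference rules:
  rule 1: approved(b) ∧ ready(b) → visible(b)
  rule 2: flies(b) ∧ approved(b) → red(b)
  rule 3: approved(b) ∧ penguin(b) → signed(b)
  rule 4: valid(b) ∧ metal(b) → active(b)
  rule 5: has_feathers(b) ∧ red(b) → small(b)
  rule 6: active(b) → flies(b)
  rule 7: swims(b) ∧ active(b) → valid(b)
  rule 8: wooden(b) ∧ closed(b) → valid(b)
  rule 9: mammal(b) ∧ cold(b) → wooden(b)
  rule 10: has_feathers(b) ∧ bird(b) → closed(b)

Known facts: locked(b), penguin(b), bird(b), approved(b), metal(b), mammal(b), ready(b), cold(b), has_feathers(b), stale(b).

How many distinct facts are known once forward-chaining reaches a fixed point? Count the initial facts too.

19

Round 1 — rule 1, rule 3, rule 9, rule 10, derive visible(b), signed(b), wooden(b), closed(b).
Round 2 — rule 8, derive valid(b).
Round 3 — rule 4, derive active(b).
Round 4 — rule 6, derive flies(b).
Round 5 — rule 2, derive red(b).
Round 6 — rule 5, derive small(b).
Closure: {active(b), approved(b), bird(b), closed(b), cold(b), flies(b), has_feathers(b), locked(b), mammal(b), metal(b), penguin(b), ready(b), red(b), signed(b), small(b), stale(b), valid(b), visible(b), wooden(b)} — 19 facts.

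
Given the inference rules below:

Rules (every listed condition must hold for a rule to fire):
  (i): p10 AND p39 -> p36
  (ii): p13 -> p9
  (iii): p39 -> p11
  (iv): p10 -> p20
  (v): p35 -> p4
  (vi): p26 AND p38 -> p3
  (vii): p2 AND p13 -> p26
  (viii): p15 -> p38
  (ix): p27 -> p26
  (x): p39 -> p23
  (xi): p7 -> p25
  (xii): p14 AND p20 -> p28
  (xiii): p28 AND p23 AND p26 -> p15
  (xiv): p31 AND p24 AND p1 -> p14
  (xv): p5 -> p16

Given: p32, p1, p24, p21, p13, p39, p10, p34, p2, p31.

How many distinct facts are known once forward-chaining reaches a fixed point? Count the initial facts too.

Round 1 — (i), (ii), (iii), (iv), (vii), (x), (xiv), derive p36, p9, p11, p20, p26, p23, p14.
Round 2 — (xii), derive p28.
Round 3 — (xiii), derive p15.
Round 4 — (viii), derive p38.
Round 5 — (vi), derive p3.
Closure: {p1, p10, p11, p13, p14, p15, p2, p20, p21, p23, p24, p26, p28, p3, p31, p32, p34, p36, p38, p39, p9} — 21 facts.

21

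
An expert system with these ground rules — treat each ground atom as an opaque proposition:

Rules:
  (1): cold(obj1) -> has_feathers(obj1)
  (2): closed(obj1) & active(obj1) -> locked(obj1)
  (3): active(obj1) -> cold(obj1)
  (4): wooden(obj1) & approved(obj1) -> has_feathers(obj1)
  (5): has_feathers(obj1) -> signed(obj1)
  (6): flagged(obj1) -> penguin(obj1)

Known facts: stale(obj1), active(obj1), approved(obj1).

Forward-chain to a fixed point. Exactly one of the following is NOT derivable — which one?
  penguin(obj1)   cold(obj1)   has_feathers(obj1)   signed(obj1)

Round 1 fires (3), giving cold(obj1).
Round 2 fires (1), giving has_feathers(obj1).
Round 3 fires (5), giving signed(obj1).
Derived: cold(obj1) (round 1), signed(obj1) (round 3), has_feathers(obj1) (round 2). penguin(obj1) never appears in any round.

penguin(obj1)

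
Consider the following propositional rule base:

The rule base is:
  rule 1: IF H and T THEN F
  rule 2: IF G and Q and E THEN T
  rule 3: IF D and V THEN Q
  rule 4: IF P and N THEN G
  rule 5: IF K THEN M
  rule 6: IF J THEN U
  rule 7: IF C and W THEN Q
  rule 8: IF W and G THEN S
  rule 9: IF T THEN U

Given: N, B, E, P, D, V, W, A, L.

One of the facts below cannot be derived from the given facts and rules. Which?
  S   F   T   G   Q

[1] rule 3 [IF D and V THEN Q]; rule 4 [IF P and N THEN G]. ⇒ new: Q, G.
[2] rule 2 [IF G and Q and E THEN T]; rule 8 [IF W and G THEN S]. ⇒ new: T, S.
[3] rule 9 [IF T THEN U]. ⇒ new: U.
Derived: T (round 2), Q (round 1), S (round 2), G (round 1). F never appears in any round.

F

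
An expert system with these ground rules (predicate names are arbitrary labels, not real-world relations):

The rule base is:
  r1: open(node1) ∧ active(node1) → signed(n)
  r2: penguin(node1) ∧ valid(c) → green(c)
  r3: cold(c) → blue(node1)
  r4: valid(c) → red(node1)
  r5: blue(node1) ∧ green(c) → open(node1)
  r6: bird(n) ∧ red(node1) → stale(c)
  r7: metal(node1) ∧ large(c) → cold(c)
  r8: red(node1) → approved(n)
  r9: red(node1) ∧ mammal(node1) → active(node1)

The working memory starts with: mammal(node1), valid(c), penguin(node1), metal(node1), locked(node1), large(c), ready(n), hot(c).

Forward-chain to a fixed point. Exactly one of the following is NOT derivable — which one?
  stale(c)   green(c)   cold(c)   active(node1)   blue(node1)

stale(c)

[1] r2 [penguin(node1) ∧ valid(c) → green(c)]; r4 [valid(c) → red(node1)]; r7 [metal(node1) ∧ large(c) → cold(c)]. ⇒ new: green(c), red(node1), cold(c).
[2] r3 [cold(c) → blue(node1)]; r8 [red(node1) → approved(n)]; r9 [red(node1) ∧ mammal(node1) → active(node1)]. ⇒ new: blue(node1), approved(n), active(node1).
[3] r5 [blue(node1) ∧ green(c) → open(node1)]. ⇒ new: open(node1).
[4] r1 [open(node1) ∧ active(node1) → signed(n)]. ⇒ new: signed(n).
Derived: cold(c) (round 1), blue(node1) (round 2), green(c) (round 1), active(node1) (round 2). stale(c) never appears in any round.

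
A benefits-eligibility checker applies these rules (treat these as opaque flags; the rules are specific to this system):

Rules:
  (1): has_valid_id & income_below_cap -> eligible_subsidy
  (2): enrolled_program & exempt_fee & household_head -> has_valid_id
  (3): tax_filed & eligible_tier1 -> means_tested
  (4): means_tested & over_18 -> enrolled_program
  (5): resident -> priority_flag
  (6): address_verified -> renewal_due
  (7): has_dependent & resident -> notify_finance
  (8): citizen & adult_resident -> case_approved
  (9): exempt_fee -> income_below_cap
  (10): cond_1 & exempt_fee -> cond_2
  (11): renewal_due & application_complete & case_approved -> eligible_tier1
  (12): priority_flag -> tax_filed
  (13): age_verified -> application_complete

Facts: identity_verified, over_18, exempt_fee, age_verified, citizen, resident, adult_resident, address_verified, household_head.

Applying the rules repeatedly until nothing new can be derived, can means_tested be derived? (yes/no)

yes

[1] (5) [resident -> priority_flag]; (6) [address_verified -> renewal_due]; (8) [citizen & adult_resident -> case_approved]; (9) [exempt_fee -> income_below_cap]; (13) [age_verified -> application_complete]. ⇒ new: priority_flag, renewal_due, case_approved, income_below_cap, application_complete.
[2] (11) [renewal_due & application_complete & case_approved -> eligible_tier1]; (12) [priority_flag -> tax_filed]. ⇒ new: eligible_tier1, tax_filed.
[3] (3) [tax_filed & eligible_tier1 -> means_tested]. ⇒ new: means_tested.
[4] (4) [means_tested & over_18 -> enrolled_program]. ⇒ new: enrolled_program.
[5] (2) [enrolled_program & exempt_fee & household_head -> has_valid_id]. ⇒ new: has_valid_id.
[6] (1) [has_valid_id & income_below_cap -> eligible_subsidy]. ⇒ new: eligible_subsidy.
means_tested appears in round 3, so it is derivable.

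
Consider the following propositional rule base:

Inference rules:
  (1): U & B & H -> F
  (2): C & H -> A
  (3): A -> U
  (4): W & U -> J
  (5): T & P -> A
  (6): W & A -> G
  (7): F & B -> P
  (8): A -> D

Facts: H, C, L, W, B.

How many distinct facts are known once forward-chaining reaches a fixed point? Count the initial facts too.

Round 1: (2) [C & H -> A]. Adds A.
Round 2: (3) [A -> U]; (6) [W & A -> G]; (8) [A -> D]. Adds U, G, D.
Round 3: (1) [U & B & H -> F]; (4) [W & U -> J]. Adds F, J.
Round 4: (7) [F & B -> P]. Adds P.
Closure: {A, B, C, D, F, G, H, J, L, P, U, W} — 12 facts.

12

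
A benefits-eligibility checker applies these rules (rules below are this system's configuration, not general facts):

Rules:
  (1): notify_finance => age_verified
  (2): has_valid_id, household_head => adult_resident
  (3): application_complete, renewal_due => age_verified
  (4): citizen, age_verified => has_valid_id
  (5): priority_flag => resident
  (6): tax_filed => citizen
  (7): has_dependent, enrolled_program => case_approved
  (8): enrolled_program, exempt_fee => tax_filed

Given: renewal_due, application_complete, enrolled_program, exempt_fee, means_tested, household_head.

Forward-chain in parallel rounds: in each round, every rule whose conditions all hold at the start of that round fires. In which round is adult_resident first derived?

4

[1] (3) [application_complete, renewal_due => age_verified]; (8) [enrolled_program, exempt_fee => tax_filed]. ⇒ new: age_verified, tax_filed.
[2] (6) [tax_filed => citizen]. ⇒ new: citizen.
[3] (4) [citizen, age_verified => has_valid_id]. ⇒ new: has_valid_id.
[4] (2) [has_valid_id, household_head => adult_resident]. ⇒ new: adult_resident.
adult_resident first appears in round 4.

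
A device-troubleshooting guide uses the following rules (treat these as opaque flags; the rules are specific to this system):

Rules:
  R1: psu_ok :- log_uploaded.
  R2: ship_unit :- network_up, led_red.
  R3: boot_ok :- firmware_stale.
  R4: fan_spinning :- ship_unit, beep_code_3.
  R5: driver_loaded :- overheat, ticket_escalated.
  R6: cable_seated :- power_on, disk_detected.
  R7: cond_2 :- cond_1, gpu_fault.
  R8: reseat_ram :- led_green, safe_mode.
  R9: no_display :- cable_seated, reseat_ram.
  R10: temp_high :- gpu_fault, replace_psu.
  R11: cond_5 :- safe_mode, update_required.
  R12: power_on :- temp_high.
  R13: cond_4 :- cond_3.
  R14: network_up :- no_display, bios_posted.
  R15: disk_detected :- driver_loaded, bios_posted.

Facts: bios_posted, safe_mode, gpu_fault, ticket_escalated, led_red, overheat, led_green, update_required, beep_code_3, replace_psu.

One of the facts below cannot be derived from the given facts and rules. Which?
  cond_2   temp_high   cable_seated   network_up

cond_2

Round 1: R5 [driver_loaded :- overheat, ticket_escalated.]; R8 [reseat_ram :- led_green, safe_mode.]; R10 [temp_high :- gpu_fault, replace_psu.]; R11 [cond_5 :- safe_mode, update_required.]. Adds driver_loaded, reseat_ram, temp_high, cond_5.
Round 2: R12 [power_on :- temp_high.]; R15 [disk_detected :- driver_loaded, bios_posted.]. Adds power_on, disk_detected.
Round 3: R6 [cable_seated :- power_on, disk_detected.]. Adds cable_seated.
Round 4: R9 [no_display :- cable_seated, reseat_ram.]. Adds no_display.
Round 5: R14 [network_up :- no_display, bios_posted.]. Adds network_up.
Round 6: R2 [ship_unit :- network_up, led_red.]. Adds ship_unit.
Round 7: R4 [fan_spinning :- ship_unit, beep_code_3.]. Adds fan_spinning.
Derived: cable_seated (round 3), temp_high (round 1), network_up (round 5). cond_2 never appears in any round.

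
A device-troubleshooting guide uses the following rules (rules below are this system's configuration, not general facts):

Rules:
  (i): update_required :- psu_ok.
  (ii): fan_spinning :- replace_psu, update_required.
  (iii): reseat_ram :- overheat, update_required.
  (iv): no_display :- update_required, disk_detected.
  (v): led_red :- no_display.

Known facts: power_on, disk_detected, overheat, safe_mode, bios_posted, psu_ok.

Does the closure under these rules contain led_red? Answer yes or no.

Round 1: (i) [update_required :- psu_ok.]. New: update_required.
Round 2: (iii) [reseat_ram :- overheat, update_required.]; (iv) [no_display :- update_required, disk_detected.]. New: reseat_ram, no_display.
Round 3: (v) [led_red :- no_display.]. New: led_red.
led_red appears in round 3, so it is derivable.

yes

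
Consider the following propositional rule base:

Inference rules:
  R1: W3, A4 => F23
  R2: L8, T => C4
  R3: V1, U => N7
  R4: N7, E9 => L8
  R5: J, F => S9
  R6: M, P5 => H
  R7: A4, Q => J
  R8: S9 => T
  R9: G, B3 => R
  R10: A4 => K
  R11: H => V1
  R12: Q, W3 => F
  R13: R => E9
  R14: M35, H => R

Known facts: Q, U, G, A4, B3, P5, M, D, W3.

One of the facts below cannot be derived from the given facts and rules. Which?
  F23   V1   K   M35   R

M35

Round 1 — R1, R6, R7, R9, R10, R12, derive F23, H, J, R, K, F.
Round 2 — R5, R11, R13, derive S9, V1, E9.
Round 3 — R3, R8, derive N7, T.
Round 4 — R4, derive L8.
Round 5 — R2, derive C4.
Derived: V1 (round 2), K (round 1), F23 (round 1), R (round 1). M35 never appears in any round.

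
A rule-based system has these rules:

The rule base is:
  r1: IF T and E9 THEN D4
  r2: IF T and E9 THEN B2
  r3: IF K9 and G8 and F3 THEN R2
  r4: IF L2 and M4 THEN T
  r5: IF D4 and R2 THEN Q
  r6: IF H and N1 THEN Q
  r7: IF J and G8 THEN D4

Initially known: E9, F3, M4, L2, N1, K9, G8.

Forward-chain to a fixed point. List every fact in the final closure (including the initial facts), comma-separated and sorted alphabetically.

B2, D4, E9, F3, G8, K9, L2, M4, N1, Q, R2, T

[1] r3 [IF K9 and G8 and F3 THEN R2]; r4 [IF L2 and M4 THEN T]. ⇒ new: R2, T.
[2] r1 [IF T and E9 THEN D4]; r2 [IF T and E9 THEN B2]. ⇒ new: D4, B2.
[3] r5 [IF D4 and R2 THEN Q]. ⇒ new: Q.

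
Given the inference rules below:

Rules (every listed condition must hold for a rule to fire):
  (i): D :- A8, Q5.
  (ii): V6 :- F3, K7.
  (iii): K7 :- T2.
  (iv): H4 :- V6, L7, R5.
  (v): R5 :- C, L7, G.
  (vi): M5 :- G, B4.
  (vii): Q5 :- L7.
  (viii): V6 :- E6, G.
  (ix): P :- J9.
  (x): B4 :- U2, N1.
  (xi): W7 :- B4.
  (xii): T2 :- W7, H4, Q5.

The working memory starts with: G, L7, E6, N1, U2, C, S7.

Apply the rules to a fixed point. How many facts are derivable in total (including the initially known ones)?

Round 1: (v) [R5 :- C, L7, G.]; (vii) [Q5 :- L7.]; (viii) [V6 :- E6, G.]; (x) [B4 :- U2, N1.]. Adds R5, Q5, V6, B4.
Round 2: (iv) [H4 :- V6, L7, R5.]; (vi) [M5 :- G, B4.]; (xi) [W7 :- B4.]. Adds H4, M5, W7.
Round 3: (xii) [T2 :- W7, H4, Q5.]. Adds T2.
Round 4: (iii) [K7 :- T2.]. Adds K7.
Closure: {B4, C, E6, G, H4, K7, L7, M5, N1, Q5, R5, S7, T2, U2, V6, W7} — 16 facts.

16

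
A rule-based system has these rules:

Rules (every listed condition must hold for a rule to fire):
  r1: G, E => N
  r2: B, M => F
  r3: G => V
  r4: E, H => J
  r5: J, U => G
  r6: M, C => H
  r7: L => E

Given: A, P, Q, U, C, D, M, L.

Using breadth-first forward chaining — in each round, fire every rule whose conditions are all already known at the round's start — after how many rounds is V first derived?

Round 1: r6 [M, C => H]; r7 [L => E]. Adds H, E.
Round 2: r4 [E, H => J]. Adds J.
Round 3: r5 [J, U => G]. Adds G.
Round 4: r1 [G, E => N]; r3 [G => V]. Adds N, V.
V first appears in round 4.

4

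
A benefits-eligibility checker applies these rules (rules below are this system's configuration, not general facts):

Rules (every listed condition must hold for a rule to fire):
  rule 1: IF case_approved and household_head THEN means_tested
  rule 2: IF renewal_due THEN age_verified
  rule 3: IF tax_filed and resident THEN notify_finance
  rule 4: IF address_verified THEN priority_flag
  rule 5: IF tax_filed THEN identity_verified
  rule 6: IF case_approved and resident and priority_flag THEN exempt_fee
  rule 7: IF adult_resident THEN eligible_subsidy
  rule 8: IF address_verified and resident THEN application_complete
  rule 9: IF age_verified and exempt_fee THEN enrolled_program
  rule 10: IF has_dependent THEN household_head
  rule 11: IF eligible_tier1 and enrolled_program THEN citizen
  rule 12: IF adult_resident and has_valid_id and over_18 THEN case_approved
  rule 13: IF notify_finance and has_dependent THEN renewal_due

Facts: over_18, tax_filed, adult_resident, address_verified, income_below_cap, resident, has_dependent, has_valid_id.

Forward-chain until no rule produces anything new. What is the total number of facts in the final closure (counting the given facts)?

Round 1 fires rule 3, rule 4, rule 5, rule 7, rule 8, rule 10, rule 12, giving notify_finance, priority_flag, identity_verified, eligible_subsidy, application_complete, household_head, case_approved.
Round 2 fires rule 1, rule 6, rule 13, giving means_tested, exempt_fee, renewal_due.
Round 3 fires rule 2, giving age_verified.
Round 4 fires rule 9, giving enrolled_program.
Closure: {address_verified, adult_resident, age_verified, application_complete, case_approved, eligible_subsidy, enrolled_program, exempt_fee, has_dependent, has_valid_id, household_head, identity_verified, income_below_cap, means_tested, notify_finance, over_18, priority_flag, renewal_due, resident, tax_filed} — 20 facts.

20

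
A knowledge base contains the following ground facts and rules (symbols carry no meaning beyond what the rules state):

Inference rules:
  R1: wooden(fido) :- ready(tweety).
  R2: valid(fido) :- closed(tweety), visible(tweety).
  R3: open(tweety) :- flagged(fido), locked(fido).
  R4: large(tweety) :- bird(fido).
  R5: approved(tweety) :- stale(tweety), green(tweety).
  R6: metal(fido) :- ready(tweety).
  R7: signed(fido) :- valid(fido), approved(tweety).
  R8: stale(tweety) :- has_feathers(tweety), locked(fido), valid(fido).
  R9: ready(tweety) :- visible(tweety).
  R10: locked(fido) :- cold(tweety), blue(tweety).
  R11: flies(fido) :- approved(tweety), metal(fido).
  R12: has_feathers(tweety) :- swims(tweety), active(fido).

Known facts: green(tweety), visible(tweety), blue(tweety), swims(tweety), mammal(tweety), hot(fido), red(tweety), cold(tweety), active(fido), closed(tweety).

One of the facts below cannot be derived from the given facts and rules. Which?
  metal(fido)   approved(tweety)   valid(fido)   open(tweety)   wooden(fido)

open(tweety)

Round 1: R2 [valid(fido) :- closed(tweety), visible(tweety).]; R9 [ready(tweety) :- visible(tweety).]; R10 [locked(fido) :- cold(tweety), blue(tweety).]; R12 [has_feathers(tweety) :- swims(tweety), active(fido).]. Adds valid(fido), ready(tweety), locked(fido), has_feathers(tweety).
Round 2: R1 [wooden(fido) :- ready(tweety).]; R6 [metal(fido) :- ready(tweety).]; R8 [stale(tweety) :- has_feathers(tweety), locked(fido), valid(fido).]. Adds wooden(fido), metal(fido), stale(tweety).
Round 3: R5 [approved(tweety) :- stale(tweety), green(tweety).]. Adds approved(tweety).
Round 4: R7 [signed(fido) :- valid(fido), approved(tweety).]; R11 [flies(fido) :- approved(tweety), metal(fido).]. Adds signed(fido), flies(fido).
Derived: approved(tweety) (round 3), metal(fido) (round 2), wooden(fido) (round 2), valid(fido) (round 1). open(tweety) never appears in any round.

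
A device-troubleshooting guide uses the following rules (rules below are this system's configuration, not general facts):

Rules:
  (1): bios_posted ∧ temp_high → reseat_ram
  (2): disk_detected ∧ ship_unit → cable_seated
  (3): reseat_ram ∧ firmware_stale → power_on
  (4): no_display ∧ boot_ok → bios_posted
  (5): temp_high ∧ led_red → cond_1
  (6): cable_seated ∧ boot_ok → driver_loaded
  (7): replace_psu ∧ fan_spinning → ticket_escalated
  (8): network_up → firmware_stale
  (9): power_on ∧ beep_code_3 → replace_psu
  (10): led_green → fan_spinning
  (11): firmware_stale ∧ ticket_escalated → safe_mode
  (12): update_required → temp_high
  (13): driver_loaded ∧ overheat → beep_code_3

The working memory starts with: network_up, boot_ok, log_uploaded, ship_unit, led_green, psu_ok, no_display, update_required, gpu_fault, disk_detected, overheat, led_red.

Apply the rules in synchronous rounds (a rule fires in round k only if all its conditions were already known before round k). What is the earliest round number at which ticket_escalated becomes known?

[1] (2) [disk_detected ∧ ship_unit → cable_seated]; (4) [no_display ∧ boot_ok → bios_posted]; (8) [network_up → firmware_stale]; (10) [led_green → fan_spinning]; (12) [update_required → temp_high]. ⇒ new: cable_seated, bios_posted, firmware_stale, fan_spinning, temp_high.
[2] (1) [bios_posted ∧ temp_high → reseat_ram]; (5) [temp_high ∧ led_red → cond_1]; (6) [cable_seated ∧ boot_ok → driver_loaded]. ⇒ new: reseat_ram, cond_1, driver_loaded.
[3] (3) [reseat_ram ∧ firmware_stale → power_on]; (13) [driver_loaded ∧ overheat → beep_code_3]. ⇒ new: power_on, beep_code_3.
[4] (9) [power_on ∧ beep_code_3 → replace_psu]. ⇒ new: replace_psu.
[5] (7) [replace_psu ∧ fan_spinning → ticket_escalated]. ⇒ new: ticket_escalated.
ticket_escalated first appears in round 5.

5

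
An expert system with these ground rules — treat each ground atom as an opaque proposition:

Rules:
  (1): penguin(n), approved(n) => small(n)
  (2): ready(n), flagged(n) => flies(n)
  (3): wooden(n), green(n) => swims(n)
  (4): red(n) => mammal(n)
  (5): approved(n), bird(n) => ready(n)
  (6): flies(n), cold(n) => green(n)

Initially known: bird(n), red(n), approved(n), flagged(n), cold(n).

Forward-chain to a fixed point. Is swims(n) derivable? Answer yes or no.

no

[1] (4) [red(n) => mammal(n)]; (5) [approved(n), bird(n) => ready(n)]. ⇒ new: mammal(n), ready(n).
[2] (2) [ready(n), flagged(n) => flies(n)]. ⇒ new: flies(n).
[3] (6) [flies(n), cold(n) => green(n)]. ⇒ new: green(n).
Fixed point reached. swims(n) is concluded only by (3); (3) needs wooden(n) (never derived).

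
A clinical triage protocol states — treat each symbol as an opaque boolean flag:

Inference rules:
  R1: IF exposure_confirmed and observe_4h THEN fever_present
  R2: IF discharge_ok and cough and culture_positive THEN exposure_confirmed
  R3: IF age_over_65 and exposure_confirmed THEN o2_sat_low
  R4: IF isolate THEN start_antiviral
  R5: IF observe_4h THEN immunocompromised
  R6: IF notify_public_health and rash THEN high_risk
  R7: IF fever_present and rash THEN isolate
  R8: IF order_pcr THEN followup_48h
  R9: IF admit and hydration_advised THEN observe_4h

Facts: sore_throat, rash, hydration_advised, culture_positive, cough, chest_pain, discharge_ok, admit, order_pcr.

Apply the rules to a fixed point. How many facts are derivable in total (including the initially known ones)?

Round 1 — R2, R8, R9, derive exposure_confirmed, followup_48h, observe_4h.
Round 2 — R1, R5, derive fever_present, immunocompromised.
Round 3 — R7, derive isolate.
Round 4 — R4, derive start_antiviral.
Closure: {admit, chest_pain, cough, culture_positive, discharge_ok, exposure_confirmed, fever_present, followup_48h, hydration_advised, immunocompromised, isolate, observe_4h, order_pcr, rash, sore_throat, start_antiviral} — 16 facts.

16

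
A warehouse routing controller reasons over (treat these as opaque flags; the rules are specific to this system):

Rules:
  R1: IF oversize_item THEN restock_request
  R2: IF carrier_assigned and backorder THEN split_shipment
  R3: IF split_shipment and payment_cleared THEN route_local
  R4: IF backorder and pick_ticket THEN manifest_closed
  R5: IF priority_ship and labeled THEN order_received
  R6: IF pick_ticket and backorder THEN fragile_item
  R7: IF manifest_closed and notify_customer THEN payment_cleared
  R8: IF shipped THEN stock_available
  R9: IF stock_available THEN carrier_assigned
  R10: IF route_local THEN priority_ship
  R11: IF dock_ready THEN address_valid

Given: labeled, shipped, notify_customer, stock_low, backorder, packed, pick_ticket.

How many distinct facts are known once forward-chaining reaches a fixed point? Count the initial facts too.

Round 1 fires R4, R6, R8, giving manifest_closed, fragile_item, stock_available.
Round 2 fires R7, R9, giving payment_cleared, carrier_assigned.
Round 3 fires R2, giving split_shipment.
Round 4 fires R3, giving route_local.
Round 5 fires R10, giving priority_ship.
Round 6 fires R5, giving order_received.
Closure: {backorder, carrier_assigned, fragile_item, labeled, manifest_closed, notify_customer, order_received, packed, payment_cleared, pick_ticket, priority_ship, route_local, shipped, split_shipment, stock_available, stock_low} — 16 facts.

16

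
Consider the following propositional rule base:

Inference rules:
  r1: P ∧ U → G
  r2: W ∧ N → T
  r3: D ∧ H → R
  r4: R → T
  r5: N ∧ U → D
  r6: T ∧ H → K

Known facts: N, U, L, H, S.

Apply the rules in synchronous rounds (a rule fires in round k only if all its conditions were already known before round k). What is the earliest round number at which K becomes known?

4

Round 1 fires r5, giving D.
Round 2 fires r3, giving R.
Round 3 fires r4, giving T.
Round 4 fires r6, giving K.
K first appears in round 4.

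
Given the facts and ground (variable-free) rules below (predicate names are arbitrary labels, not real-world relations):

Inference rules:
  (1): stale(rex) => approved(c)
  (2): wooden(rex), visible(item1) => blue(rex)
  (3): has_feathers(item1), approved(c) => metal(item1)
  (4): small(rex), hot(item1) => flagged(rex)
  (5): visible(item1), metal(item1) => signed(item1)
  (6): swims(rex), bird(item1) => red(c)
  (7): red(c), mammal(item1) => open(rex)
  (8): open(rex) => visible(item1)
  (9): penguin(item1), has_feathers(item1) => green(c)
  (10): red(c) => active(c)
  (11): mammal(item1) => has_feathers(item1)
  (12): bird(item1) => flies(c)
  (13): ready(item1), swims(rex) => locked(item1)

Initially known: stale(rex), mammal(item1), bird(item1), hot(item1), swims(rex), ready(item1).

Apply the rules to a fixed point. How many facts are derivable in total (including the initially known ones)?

16

Round 1: (1) [stale(rex) => approved(c)]; (6) [swims(rex), bird(item1) => red(c)]; (11) [mammal(item1) => has_feathers(item1)]; (12) [bird(item1) => flies(c)]; (13) [ready(item1), swims(rex) => locked(item1)]. Adds approved(c), red(c), has_feathers(item1), flies(c), locked(item1).
Round 2: (3) [has_feathers(item1), approved(c) => metal(item1)]; (7) [red(c), mammal(item1) => open(rex)]; (10) [red(c) => active(c)]. Adds metal(item1), open(rex), active(c).
Round 3: (8) [open(rex) => visible(item1)]. Adds visible(item1).
Round 4: (5) [visible(item1), metal(item1) => signed(item1)]. Adds signed(item1).
Closure: {active(c), approved(c), bird(item1), flies(c), has_feathers(item1), hot(item1), locked(item1), mammal(item1), metal(item1), open(rex), ready(item1), red(c), signed(item1), stale(rex), swims(rex), visible(item1)} — 16 facts.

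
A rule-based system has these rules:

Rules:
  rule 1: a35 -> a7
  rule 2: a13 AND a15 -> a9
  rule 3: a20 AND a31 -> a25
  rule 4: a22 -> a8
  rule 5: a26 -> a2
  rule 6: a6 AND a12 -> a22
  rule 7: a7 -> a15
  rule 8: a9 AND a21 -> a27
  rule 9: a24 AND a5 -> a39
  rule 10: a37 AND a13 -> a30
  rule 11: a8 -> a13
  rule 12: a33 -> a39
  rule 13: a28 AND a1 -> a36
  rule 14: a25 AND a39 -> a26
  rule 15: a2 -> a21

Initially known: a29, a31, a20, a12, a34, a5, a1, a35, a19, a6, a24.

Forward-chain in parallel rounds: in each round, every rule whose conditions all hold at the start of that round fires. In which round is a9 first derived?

4

Round 1: rule 1 [a35 -> a7]; rule 3 [a20 AND a31 -> a25]; rule 6 [a6 AND a12 -> a22]; rule 9 [a24 AND a5 -> a39]. New: a7, a25, a22, a39.
Round 2: rule 4 [a22 -> a8]; rule 7 [a7 -> a15]; rule 14 [a25 AND a39 -> a26]. New: a8, a15, a26.
Round 3: rule 5 [a26 -> a2]; rule 11 [a8 -> a13]. New: a2, a13.
Round 4: rule 2 [a13 AND a15 -> a9]; rule 15 [a2 -> a21]. New: a9, a21.
a9 first appears in round 4.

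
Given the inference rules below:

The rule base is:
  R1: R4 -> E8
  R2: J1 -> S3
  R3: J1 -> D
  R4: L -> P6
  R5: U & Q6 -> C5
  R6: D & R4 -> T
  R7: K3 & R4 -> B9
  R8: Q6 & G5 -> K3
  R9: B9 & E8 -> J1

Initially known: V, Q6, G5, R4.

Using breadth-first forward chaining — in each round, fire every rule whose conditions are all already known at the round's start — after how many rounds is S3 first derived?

4

Round 1: R1 [R4 -> E8]; R8 [Q6 & G5 -> K3]. New: E8, K3.
Round 2: R7 [K3 & R4 -> B9]. New: B9.
Round 3: R9 [B9 & E8 -> J1]. New: J1.
Round 4: R2 [J1 -> S3]; R3 [J1 -> D]. New: S3, D.
S3 first appears in round 4.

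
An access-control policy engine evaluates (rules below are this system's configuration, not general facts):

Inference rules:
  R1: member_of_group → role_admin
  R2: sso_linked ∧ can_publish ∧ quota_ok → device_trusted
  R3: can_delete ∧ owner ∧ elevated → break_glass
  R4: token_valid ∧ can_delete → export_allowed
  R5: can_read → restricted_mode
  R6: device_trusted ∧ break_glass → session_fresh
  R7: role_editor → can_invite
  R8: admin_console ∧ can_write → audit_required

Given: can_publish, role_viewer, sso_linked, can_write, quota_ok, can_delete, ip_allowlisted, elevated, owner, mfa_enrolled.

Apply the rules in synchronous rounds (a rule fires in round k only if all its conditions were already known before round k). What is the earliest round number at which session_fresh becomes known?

2

Round 1 fires R2, R3, giving device_trusted, break_glass.
Round 2 fires R6, giving session_fresh.
session_fresh first appears in round 2.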